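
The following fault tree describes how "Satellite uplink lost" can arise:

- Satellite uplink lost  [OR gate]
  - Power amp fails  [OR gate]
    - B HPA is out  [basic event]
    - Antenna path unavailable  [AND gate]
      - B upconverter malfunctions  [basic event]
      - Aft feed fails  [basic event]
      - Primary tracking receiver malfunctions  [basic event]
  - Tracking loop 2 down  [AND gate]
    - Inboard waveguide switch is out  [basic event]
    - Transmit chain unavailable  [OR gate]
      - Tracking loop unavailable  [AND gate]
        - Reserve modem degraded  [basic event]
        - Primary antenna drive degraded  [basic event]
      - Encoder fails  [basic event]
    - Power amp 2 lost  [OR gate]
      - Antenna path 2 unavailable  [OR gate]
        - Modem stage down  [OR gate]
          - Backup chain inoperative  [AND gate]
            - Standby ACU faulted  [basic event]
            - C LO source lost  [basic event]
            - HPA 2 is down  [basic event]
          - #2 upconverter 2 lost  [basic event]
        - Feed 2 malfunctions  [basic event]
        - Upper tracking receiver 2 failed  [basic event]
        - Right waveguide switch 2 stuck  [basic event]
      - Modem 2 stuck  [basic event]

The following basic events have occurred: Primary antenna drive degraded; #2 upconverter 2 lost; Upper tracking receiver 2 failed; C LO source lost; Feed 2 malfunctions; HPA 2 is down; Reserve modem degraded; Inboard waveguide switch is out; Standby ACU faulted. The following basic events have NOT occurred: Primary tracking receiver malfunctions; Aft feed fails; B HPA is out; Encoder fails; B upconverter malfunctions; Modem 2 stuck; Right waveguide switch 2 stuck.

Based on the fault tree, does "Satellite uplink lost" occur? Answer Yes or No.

Antenna path unavailable [AND]: B upconverter malfunctions=not, Aft feed fails=not, Primary tracking receiver malfunctions=not → not all inputs occur → does not occur.
Power amp fails [OR]: B HPA is out=not, Antenna path unavailable=not → no input occurs → does not occur.
Tracking loop unavailable [AND]: Reserve modem degraded=occurs, Primary antenna drive degraded=occurs → all inputs occur → occurs.
Transmit chain unavailable [OR]: Tracking loop unavailable=occurs, Encoder fails=not → at least one input occurs → occurs.
Backup chain inoperative [AND]: Standby ACU faulted=occurs, C LO source lost=occurs, HPA 2 is down=occurs → all inputs occur → occurs.
Modem stage down [OR]: Backup chain inoperative=occurs, #2 upconverter 2 lost=occurs → at least one input occurs → occurs.
Antenna path 2 unavailable [OR]: Modem stage down=occurs, Feed 2 malfunctions=occurs, Upper tracking receiver 2 failed=occurs, Right waveguide switch 2 stuck=not → at least one input occurs → occurs.
Power amp 2 lost [OR]: Antenna path 2 unavailable=occurs, Modem 2 stuck=not → at least one input occurs → occurs.
Tracking loop 2 down [AND]: Inboard waveguide switch is out=occurs, Transmit chain unavailable=occurs, Power amp 2 lost=occurs → all inputs occur → occurs.
Satellite uplink lost [OR]: Power amp fails=not, Tracking loop 2 down=occurs → at least one input occurs → occurs.

Yes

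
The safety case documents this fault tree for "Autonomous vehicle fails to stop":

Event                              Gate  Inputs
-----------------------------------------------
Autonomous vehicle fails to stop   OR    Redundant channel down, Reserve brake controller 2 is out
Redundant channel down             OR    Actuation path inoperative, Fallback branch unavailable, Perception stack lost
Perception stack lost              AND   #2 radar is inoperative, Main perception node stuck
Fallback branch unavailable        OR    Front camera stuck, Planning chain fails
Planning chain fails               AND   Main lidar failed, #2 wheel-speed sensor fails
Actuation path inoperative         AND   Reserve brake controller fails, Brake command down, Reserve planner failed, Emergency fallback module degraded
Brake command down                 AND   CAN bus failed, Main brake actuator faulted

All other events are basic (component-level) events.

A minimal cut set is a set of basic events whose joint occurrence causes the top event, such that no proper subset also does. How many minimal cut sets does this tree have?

5

Brake command down [AND]: one cut set from each child combined → 1 × 1 = 1 cut set(s).
Actuation path inoperative [AND]: one cut set from each child combined → 1 × 1 × 1 × 1 = 1 cut set(s).
Planning chain fails [AND]: one cut set from each child combined → 1 × 1 = 1 cut set(s).
Fallback branch unavailable [OR]: union of children's cut sets → 2 cut set(s).
Perception stack lost [AND]: one cut set from each child combined → 1 × 1 = 1 cut set(s).
Redundant channel down [OR]: union of children's cut sets → 4 cut set(s).
Autonomous vehicle fails to stop [OR]: union of children's cut sets → 5 cut set(s).
Minimal cut sets: {CAN bus failed, Emergency fallback module degraded, Main brake actuator faulted, Reserve brake controller fails, Reserve planner failed}; {Front camera stuck}; {#2 wheel-speed sensor fails, Main lidar failed}; {#2 radar is inoperative, Main perception node stuck}; {Reserve brake controller 2 is out}.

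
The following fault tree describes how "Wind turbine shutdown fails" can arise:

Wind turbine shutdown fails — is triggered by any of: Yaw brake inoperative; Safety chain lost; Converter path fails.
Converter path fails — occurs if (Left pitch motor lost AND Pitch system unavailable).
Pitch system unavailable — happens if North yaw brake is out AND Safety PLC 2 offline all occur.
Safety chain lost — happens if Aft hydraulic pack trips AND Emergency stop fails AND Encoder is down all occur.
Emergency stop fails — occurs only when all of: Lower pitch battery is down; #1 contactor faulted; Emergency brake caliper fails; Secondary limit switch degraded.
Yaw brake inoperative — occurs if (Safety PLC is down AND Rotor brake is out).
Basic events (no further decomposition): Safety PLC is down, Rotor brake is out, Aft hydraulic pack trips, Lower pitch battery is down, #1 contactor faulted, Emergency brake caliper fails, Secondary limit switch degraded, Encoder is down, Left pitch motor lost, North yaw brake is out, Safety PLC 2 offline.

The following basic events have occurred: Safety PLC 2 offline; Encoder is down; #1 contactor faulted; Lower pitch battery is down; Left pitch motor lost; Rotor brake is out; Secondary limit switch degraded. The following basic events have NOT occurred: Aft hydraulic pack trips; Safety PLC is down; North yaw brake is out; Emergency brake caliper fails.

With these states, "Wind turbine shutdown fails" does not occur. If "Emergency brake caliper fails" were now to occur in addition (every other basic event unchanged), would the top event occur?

No

Counterfactual: set "Emergency brake caliper fails" to occurred.
Yaw brake inoperative [AND]: Safety PLC is down=not, Rotor brake is out=occurs → not all inputs occur → does not occur.
Emergency stop fails [AND]: Lower pitch battery is down=occurs, #1 contactor faulted=occurs, Emergency brake caliper fails=occurs, Secondary limit switch degraded=occurs → all inputs occur → occurs.
Safety chain lost [AND]: Aft hydraulic pack trips=not, Emergency stop fails=occurs, Encoder is down=occurs → not all inputs occur → does not occur.
Pitch system unavailable [AND]: North yaw brake is out=not, Safety PLC 2 offline=occurs → not all inputs occur → does not occur.
Converter path fails [AND]: Left pitch motor lost=occurs, Pitch system unavailable=not → not all inputs occur → does not occur.
Wind turbine shutdown fails [OR]: Yaw brake inoperative=not, Safety chain lost=not, Converter path fails=not → no input occurs → does not occur.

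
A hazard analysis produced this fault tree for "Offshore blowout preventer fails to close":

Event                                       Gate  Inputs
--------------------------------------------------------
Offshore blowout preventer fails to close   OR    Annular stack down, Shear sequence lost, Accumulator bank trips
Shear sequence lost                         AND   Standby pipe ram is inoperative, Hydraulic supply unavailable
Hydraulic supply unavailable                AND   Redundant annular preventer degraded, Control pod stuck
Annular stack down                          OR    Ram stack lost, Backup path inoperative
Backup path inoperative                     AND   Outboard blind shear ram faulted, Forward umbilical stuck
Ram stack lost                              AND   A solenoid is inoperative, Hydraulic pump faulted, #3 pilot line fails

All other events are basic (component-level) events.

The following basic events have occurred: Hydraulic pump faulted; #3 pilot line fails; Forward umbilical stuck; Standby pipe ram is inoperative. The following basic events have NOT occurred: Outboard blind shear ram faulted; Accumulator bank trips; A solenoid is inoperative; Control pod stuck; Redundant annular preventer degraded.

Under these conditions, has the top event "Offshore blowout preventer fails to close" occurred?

Ram stack lost [AND]: A solenoid is inoperative=not, Hydraulic pump faulted=occurs, #3 pilot line fails=occurs → not all inputs occur → does not occur.
Backup path inoperative [AND]: Outboard blind shear ram faulted=not, Forward umbilical stuck=occurs → not all inputs occur → does not occur.
Annular stack down [OR]: Ram stack lost=not, Backup path inoperative=not → no input occurs → does not occur.
Hydraulic supply unavailable [AND]: Redundant annular preventer degraded=not, Control pod stuck=not → not all inputs occur → does not occur.
Shear sequence lost [AND]: Standby pipe ram is inoperative=occurs, Hydraulic supply unavailable=not → not all inputs occur → does not occur.
Offshore blowout preventer fails to close [OR]: Annular stack down=not, Shear sequence lost=not, Accumulator bank trips=not → no input occurs → does not occur.

No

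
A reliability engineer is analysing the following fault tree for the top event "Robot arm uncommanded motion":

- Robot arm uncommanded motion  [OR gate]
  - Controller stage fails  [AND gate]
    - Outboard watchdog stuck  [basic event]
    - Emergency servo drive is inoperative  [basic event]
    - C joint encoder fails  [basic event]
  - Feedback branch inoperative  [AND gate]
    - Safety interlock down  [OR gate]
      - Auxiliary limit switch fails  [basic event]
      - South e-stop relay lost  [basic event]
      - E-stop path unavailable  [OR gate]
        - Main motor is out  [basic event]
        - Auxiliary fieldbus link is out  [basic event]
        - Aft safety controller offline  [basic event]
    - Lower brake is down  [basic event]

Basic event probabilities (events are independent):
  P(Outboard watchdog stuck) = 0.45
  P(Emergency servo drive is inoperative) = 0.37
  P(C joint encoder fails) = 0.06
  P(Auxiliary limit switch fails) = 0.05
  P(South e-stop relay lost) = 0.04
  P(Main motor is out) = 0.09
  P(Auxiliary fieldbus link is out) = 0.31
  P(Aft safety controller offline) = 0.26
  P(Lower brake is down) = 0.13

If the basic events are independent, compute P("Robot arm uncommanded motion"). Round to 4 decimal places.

0.0842

P(Controller stage fails) [AND] = 0.45 × 0.37 × 0.06 = 0.009990
P(E-stop path unavailable) [OR] = 1 − (1−0.09) × (1−0.31) × (1−0.26) = 0.535354
P(Safety interlock down) [OR] = 1 − (1−0.05) × (1−0.04) × (1−0.535354) = 0.576243
P(Feedback branch inoperative) [AND] = 0.576243 × 0.13 = 0.074912
P(Robot arm uncommanded motion) [OR] = 1 − (1−0.009990) × (1−0.074912) = 0.084154
Rounded to 4 decimal places: P(Robot arm uncommanded motion) ≈ 0.0842.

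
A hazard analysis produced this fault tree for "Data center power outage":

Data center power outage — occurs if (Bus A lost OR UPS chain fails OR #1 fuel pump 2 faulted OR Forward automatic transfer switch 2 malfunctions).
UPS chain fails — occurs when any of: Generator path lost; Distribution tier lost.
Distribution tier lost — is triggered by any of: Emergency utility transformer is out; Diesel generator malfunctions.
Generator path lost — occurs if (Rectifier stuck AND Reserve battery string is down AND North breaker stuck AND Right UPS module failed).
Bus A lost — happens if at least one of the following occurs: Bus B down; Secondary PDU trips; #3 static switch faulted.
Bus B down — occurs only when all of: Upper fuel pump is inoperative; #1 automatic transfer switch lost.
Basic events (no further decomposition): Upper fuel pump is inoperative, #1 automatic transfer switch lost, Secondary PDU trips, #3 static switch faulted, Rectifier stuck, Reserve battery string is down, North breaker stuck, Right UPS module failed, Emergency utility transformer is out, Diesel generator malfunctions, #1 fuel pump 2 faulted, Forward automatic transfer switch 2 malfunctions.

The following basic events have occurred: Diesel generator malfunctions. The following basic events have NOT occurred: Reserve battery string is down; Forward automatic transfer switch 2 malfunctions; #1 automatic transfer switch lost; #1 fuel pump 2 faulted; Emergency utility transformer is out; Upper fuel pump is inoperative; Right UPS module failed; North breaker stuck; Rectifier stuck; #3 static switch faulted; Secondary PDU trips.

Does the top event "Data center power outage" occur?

Bus B down [AND]: Upper fuel pump is inoperative=not, #1 automatic transfer switch lost=not → not all inputs occur → does not occur.
Bus A lost [OR]: Bus B down=not, Secondary PDU trips=not, #3 static switch faulted=not → no input occurs → does not occur.
Generator path lost [AND]: Rectifier stuck=not, Reserve battery string is down=not, North breaker stuck=not, Right UPS module failed=not → not all inputs occur → does not occur.
Distribution tier lost [OR]: Emergency utility transformer is out=not, Diesel generator malfunctions=occurs → at least one input occurs → occurs.
UPS chain fails [OR]: Generator path lost=not, Distribution tier lost=occurs → at least one input occurs → occurs.
Data center power outage [OR]: Bus A lost=not, UPS chain fails=occurs, #1 fuel pump 2 faulted=not, Forward automatic transfer switch 2 malfunctions=not → at least one input occurs → occurs.

Yes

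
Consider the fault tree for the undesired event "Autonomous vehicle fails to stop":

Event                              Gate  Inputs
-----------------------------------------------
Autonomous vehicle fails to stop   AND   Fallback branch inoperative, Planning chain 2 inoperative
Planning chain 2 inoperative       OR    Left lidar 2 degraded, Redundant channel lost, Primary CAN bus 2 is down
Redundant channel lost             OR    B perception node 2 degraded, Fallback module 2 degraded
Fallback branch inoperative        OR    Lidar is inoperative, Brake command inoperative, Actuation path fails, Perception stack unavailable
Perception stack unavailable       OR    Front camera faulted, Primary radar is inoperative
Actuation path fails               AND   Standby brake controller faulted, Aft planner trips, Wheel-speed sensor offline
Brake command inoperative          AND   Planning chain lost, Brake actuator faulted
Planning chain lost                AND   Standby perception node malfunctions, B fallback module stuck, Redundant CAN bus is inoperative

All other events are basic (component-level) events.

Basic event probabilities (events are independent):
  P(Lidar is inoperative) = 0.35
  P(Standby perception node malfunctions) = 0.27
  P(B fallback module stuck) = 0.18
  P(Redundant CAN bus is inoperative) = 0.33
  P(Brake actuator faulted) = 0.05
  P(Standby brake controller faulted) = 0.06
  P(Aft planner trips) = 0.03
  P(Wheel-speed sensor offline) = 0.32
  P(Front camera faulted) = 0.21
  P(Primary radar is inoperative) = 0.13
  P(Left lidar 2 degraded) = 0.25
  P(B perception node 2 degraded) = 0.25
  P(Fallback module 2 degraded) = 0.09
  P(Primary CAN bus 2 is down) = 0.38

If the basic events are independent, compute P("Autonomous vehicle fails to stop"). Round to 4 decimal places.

P(Planning chain lost) [AND] = 0.27 × 0.18 × 0.33 = 0.016038
P(Brake command inoperative) [AND] = 0.016038 × 0.05 = 0.000802
P(Actuation path fails) [AND] = 0.06 × 0.03 × 0.32 = 0.000576
P(Perception stack unavailable) [OR] = 1 − (1−0.21) × (1−0.13) = 0.312700
P(Fallback branch inoperative) [OR] = 1 − (1−0.35) × (1−0.000802) × (1−0.000576) × (1−0.312700) = 0.553870
P(Redundant channel lost) [OR] = 1 − (1−0.25) × (1−0.09) = 0.317500
P(Planning chain 2 inoperative) [OR] = 1 − (1−0.25) × (1−0.317500) × (1−0.38) = 0.682638
P(Autonomous vehicle fails to stop) [AND] = 0.553870 × 0.682638 = 0.378093
Rounded to 4 decimal places: P(Autonomous vehicle fails to stop) ≈ 0.3781.

0.3781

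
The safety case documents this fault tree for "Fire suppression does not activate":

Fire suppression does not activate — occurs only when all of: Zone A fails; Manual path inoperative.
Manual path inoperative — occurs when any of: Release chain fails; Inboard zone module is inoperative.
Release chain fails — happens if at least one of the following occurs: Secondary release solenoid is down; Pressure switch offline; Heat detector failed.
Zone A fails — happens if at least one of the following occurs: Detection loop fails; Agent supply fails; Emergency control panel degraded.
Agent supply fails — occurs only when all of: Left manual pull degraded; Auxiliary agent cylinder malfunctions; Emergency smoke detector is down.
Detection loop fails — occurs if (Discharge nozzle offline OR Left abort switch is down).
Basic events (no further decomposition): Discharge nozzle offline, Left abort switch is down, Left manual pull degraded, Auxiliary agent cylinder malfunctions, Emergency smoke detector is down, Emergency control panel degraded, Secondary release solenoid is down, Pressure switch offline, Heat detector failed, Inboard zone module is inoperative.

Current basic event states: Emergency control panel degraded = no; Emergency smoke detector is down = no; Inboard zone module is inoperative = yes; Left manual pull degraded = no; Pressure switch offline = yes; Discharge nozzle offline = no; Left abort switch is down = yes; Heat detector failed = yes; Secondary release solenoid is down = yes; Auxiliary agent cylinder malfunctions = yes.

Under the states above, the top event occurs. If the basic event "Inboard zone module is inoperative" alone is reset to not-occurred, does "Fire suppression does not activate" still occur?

Yes

Counterfactual: set "Inboard zone module is inoperative" to not occurred.
Detection loop fails [OR]: Discharge nozzle offline=not, Left abort switch is down=occurs → at least one input occurs → occurs.
Agent supply fails [AND]: Left manual pull degraded=not, Auxiliary agent cylinder malfunctions=occurs, Emergency smoke detector is down=not → not all inputs occur → does not occur.
Zone A fails [OR]: Detection loop fails=occurs, Agent supply fails=not, Emergency control panel degraded=not → at least one input occurs → occurs.
Release chain fails [OR]: Secondary release solenoid is down=occurs, Pressure switch offline=occurs, Heat detector failed=occurs → at least one input occurs → occurs.
Manual path inoperative [OR]: Release chain fails=occurs, Inboard zone module is inoperative=not → at least one input occurs → occurs.
Fire suppression does not activate [AND]: Zone A fails=occurs, Manual path inoperative=occurs → all inputs occur → occurs.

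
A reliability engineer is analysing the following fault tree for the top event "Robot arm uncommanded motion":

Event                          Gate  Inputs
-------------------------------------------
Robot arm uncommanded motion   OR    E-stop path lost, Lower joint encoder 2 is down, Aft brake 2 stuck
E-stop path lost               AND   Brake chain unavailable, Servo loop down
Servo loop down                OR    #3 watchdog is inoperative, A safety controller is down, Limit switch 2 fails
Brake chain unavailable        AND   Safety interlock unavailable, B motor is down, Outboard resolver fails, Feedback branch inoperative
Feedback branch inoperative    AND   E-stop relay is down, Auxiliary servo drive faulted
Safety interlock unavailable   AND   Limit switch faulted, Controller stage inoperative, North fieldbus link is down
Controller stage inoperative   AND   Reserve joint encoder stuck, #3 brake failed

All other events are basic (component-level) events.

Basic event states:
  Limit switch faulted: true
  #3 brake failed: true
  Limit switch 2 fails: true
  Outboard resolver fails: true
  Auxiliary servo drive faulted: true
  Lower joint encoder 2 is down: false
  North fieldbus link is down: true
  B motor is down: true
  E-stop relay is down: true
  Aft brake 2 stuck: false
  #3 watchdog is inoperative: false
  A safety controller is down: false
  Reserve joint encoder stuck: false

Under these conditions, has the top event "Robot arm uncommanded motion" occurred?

Controller stage inoperative [AND]: Reserve joint encoder stuck=not, #3 brake failed=occurs → not all inputs occur → does not occur.
Safety interlock unavailable [AND]: Limit switch faulted=occurs, Controller stage inoperative=not, North fieldbus link is down=occurs → not all inputs occur → does not occur.
Feedback branch inoperative [AND]: E-stop relay is down=occurs, Auxiliary servo drive faulted=occurs → all inputs occur → occurs.
Brake chain unavailable [AND]: Safety interlock unavailable=not, B motor is down=occurs, Outboard resolver fails=occurs, Feedback branch inoperative=occurs → not all inputs occur → does not occur.
Servo loop down [OR]: #3 watchdog is inoperative=not, A safety controller is down=not, Limit switch 2 fails=occurs → at least one input occurs → occurs.
E-stop path lost [AND]: Brake chain unavailable=not, Servo loop down=occurs → not all inputs occur → does not occur.
Robot arm uncommanded motion [OR]: E-stop path lost=not, Lower joint encoder 2 is down=not, Aft brake 2 stuck=not → no input occurs → does not occur.

No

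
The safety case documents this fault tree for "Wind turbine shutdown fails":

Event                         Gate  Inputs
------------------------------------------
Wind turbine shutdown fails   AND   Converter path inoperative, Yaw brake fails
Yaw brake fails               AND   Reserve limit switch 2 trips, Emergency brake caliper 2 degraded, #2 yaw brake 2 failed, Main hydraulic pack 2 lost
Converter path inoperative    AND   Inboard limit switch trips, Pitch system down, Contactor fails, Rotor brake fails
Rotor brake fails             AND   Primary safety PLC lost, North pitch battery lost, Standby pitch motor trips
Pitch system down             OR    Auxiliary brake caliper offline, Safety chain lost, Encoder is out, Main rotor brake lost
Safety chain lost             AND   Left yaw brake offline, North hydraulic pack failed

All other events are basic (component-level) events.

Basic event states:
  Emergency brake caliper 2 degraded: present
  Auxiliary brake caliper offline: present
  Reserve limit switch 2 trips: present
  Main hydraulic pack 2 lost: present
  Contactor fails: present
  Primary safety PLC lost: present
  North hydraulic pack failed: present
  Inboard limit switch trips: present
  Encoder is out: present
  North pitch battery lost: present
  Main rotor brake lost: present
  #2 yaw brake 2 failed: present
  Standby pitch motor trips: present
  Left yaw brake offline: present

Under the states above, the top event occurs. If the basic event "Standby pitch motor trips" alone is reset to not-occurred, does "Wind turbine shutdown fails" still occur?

Counterfactual: set "Standby pitch motor trips" to not occurred.
Safety chain lost [AND]: Left yaw brake offline=occurs, North hydraulic pack failed=occurs → all inputs occur → occurs.
Pitch system down [OR]: Auxiliary brake caliper offline=occurs, Safety chain lost=occurs, Encoder is out=occurs, Main rotor brake lost=occurs → at least one input occurs → occurs.
Rotor brake fails [AND]: Primary safety PLC lost=occurs, North pitch battery lost=occurs, Standby pitch motor trips=not → not all inputs occur → does not occur.
Converter path inoperative [AND]: Inboard limit switch trips=occurs, Pitch system down=occurs, Contactor fails=occurs, Rotor brake fails=not → not all inputs occur → does not occur.
Yaw brake fails [AND]: Reserve limit switch 2 trips=occurs, Emergency brake caliper 2 degraded=occurs, #2 yaw brake 2 failed=occurs, Main hydraulic pack 2 lost=occurs → all inputs occur → occurs.
Wind turbine shutdown fails [AND]: Converter path inoperative=not, Yaw brake fails=occurs → not all inputs occur → does not occur.

No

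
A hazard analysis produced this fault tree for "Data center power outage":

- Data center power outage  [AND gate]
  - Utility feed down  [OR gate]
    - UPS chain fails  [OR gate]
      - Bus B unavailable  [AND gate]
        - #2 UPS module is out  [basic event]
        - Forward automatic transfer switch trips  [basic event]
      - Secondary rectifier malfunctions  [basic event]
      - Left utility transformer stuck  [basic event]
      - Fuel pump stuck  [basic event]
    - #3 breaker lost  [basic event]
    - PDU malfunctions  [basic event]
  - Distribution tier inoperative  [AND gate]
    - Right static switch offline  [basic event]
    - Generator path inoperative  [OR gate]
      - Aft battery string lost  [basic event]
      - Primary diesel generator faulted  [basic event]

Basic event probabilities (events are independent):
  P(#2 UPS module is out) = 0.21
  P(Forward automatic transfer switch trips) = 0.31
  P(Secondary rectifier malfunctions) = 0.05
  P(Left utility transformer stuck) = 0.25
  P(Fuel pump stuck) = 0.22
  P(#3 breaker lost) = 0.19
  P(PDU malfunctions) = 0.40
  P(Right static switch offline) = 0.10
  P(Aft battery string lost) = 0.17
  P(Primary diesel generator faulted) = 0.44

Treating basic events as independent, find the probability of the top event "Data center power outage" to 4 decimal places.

0.0400

P(Bus B unavailable) [AND] = 0.21 × 0.31 = 0.065100
P(UPS chain fails) [OR] = 1 − (1−0.065100) × (1−0.05) × (1−0.25) × (1−0.22) = 0.480429
P(Utility feed down) [OR] = 1 − (1−0.480429) × (1−0.19) × (1−0.40) = 0.747488
P(Generator path inoperative) [OR] = 1 − (1−0.17) × (1−0.44) = 0.535200
P(Distribution tier inoperative) [AND] = 0.10 × 0.535200 = 0.053520
P(Data center power outage) [AND] = 0.747488 × 0.053520 = 0.040006
Rounded to 4 decimal places: P(Data center power outage) ≈ 0.0400.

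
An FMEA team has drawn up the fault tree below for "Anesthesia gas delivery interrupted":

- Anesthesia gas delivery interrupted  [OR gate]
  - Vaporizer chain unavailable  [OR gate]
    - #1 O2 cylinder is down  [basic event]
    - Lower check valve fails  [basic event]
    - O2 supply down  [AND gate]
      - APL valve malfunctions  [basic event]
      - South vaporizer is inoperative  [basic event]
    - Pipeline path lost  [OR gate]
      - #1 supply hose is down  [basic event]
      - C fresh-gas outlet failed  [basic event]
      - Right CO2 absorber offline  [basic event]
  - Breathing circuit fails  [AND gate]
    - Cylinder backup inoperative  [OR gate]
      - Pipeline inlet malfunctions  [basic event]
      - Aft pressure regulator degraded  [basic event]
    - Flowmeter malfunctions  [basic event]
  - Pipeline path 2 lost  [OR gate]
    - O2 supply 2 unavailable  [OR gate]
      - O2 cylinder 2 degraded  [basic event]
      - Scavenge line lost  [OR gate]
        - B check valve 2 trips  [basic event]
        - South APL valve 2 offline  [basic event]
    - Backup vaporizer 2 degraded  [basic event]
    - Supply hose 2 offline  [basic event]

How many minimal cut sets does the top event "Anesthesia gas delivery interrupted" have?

13

O2 supply down [AND]: one cut set from each child combined → 1 × 1 = 1 cut set(s).
Pipeline path lost [OR]: union of children's cut sets → 3 cut set(s).
Vaporizer chain unavailable [OR]: union of children's cut sets → 6 cut set(s).
Cylinder backup inoperative [OR]: union of children's cut sets → 2 cut set(s).
Breathing circuit fails [AND]: one cut set from each child combined → 2 × 1 = 2 cut set(s).
Scavenge line lost [OR]: union of children's cut sets → 2 cut set(s).
O2 supply 2 unavailable [OR]: union of children's cut sets → 3 cut set(s).
Pipeline path 2 lost [OR]: union of children's cut sets → 5 cut set(s).
Anesthesia gas delivery interrupted [OR]: union of children's cut sets → 13 cut set(s).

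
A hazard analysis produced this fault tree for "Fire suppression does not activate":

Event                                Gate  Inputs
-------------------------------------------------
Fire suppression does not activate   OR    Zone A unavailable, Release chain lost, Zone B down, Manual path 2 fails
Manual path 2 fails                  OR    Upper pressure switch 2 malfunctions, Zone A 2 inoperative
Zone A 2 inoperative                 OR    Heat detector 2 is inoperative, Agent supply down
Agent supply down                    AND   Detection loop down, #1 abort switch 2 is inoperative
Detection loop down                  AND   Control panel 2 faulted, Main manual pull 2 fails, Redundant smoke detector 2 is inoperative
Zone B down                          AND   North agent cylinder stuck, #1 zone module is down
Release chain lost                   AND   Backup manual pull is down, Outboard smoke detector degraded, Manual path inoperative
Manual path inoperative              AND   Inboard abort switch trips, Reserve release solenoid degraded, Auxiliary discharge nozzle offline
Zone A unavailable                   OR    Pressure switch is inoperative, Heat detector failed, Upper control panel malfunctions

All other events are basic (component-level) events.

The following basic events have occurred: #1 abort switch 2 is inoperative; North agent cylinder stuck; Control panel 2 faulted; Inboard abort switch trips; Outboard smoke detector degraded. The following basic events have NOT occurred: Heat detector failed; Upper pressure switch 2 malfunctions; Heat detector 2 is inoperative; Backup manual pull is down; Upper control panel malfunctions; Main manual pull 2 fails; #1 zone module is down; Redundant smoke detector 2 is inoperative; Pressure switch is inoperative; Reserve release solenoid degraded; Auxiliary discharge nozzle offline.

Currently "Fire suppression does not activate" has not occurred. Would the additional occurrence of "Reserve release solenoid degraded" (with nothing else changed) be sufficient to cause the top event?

Counterfactual: set "Reserve release solenoid degraded" to occurred.
Zone A unavailable [OR]: Pressure switch is inoperative=not, Heat detector failed=not, Upper control panel malfunctions=not → no input occurs → does not occur.
Manual path inoperative [AND]: Inboard abort switch trips=occurs, Reserve release solenoid degraded=occurs, Auxiliary discharge nozzle offline=not → not all inputs occur → does not occur.
Release chain lost [AND]: Backup manual pull is down=not, Outboard smoke detector degraded=occurs, Manual path inoperative=not → not all inputs occur → does not occur.
Zone B down [AND]: North agent cylinder stuck=occurs, #1 zone module is down=not → not all inputs occur → does not occur.
Detection loop down [AND]: Control panel 2 faulted=occurs, Main manual pull 2 fails=not, Redundant smoke detector 2 is inoperative=not → not all inputs occur → does not occur.
Agent supply down [AND]: Detection loop down=not, #1 abort switch 2 is inoperative=occurs → not all inputs occur → does not occur.
Zone A 2 inoperative [OR]: Heat detector 2 is inoperative=not, Agent supply down=not → no input occurs → does not occur.
Manual path 2 fails [OR]: Upper pressure switch 2 malfunctions=not, Zone A 2 inoperative=not → no input occurs → does not occur.
Fire suppression does not activate [OR]: Zone A unavailable=not, Release chain lost=not, Zone B down=not, Manual path 2 fails=not → no input occurs → does not occur.

No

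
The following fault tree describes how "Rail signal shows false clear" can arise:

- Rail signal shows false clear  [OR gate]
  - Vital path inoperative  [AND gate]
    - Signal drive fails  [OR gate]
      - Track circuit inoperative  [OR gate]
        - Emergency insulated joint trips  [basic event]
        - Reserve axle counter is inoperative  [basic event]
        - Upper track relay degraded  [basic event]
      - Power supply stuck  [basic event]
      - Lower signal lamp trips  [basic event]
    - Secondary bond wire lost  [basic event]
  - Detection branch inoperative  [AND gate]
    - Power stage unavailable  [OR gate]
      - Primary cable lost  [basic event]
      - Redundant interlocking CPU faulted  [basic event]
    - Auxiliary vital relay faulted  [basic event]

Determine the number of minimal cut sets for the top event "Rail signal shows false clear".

7

Track circuit inoperative [OR]: union of children's cut sets → 3 cut set(s).
Signal drive fails [OR]: union of children's cut sets → 5 cut set(s).
Vital path inoperative [AND]: one cut set from each child combined → 5 × 1 = 5 cut set(s).
Power stage unavailable [OR]: union of children's cut sets → 2 cut set(s).
Detection branch inoperative [AND]: one cut set from each child combined → 2 × 1 = 2 cut set(s).
Rail signal shows false clear [OR]: union of children's cut sets → 7 cut set(s).
Minimal cut sets: {Emergency insulated joint trips, Secondary bond wire lost}; {Reserve axle counter is inoperative, Secondary bond wire lost}; {Secondary bond wire lost, Upper track relay degraded}; {Power supply stuck, Secondary bond wire lost}; {Lower signal lamp trips, Secondary bond wire lost}; {Auxiliary vital relay faulted, Primary cable lost}; {Auxiliary vital relay faulted, Redundant interlocking CPU faulted}.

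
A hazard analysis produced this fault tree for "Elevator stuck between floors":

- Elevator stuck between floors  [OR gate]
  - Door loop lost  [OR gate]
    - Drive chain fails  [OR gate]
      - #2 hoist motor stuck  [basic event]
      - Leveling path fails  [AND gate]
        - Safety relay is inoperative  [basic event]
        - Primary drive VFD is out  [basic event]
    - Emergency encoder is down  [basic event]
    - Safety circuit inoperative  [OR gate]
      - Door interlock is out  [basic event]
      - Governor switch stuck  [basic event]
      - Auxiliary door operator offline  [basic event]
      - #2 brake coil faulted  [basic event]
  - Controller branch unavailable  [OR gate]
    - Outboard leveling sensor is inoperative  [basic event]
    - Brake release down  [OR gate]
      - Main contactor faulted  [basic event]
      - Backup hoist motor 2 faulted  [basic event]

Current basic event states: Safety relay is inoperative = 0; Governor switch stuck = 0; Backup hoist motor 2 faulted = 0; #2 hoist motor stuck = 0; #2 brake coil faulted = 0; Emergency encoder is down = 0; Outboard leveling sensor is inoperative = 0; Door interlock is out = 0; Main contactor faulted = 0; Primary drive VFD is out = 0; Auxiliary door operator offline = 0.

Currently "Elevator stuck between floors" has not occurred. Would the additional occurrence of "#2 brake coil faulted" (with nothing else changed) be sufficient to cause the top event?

Yes

Counterfactual: set "#2 brake coil faulted" to occurred.
Leveling path fails [AND]: Safety relay is inoperative=not, Primary drive VFD is out=not → not all inputs occur → does not occur.
Drive chain fails [OR]: #2 hoist motor stuck=not, Leveling path fails=not → no input occurs → does not occur.
Safety circuit inoperative [OR]: Door interlock is out=not, Governor switch stuck=not, Auxiliary door operator offline=not, #2 brake coil faulted=occurs → at least one input occurs → occurs.
Door loop lost [OR]: Drive chain fails=not, Emergency encoder is down=not, Safety circuit inoperative=occurs → at least one input occurs → occurs.
Brake release down [OR]: Main contactor faulted=not, Backup hoist motor 2 faulted=not → no input occurs → does not occur.
Controller branch unavailable [OR]: Outboard leveling sensor is inoperative=not, Brake release down=not → no input occurs → does not occur.
Elevator stuck between floors [OR]: Door loop lost=occurs, Controller branch unavailable=not → at least one input occurs → occurs.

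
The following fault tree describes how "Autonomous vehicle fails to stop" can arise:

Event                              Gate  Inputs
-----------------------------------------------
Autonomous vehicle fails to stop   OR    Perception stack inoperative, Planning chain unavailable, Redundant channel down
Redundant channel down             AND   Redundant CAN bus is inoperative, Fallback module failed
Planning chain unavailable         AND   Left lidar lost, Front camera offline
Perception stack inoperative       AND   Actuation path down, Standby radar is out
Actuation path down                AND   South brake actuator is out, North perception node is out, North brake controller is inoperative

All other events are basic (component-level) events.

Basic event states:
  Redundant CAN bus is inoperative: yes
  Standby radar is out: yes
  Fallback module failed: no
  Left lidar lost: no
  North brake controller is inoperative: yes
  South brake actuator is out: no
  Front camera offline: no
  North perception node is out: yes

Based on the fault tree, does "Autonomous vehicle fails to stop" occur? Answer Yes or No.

No

Actuation path down [AND]: South brake actuator is out=not, North perception node is out=occurs, North brake controller is inoperative=occurs → not all inputs occur → does not occur.
Perception stack inoperative [AND]: Actuation path down=not, Standby radar is out=occurs → not all inputs occur → does not occur.
Planning chain unavailable [AND]: Left lidar lost=not, Front camera offline=not → not all inputs occur → does not occur.
Redundant channel down [AND]: Redundant CAN bus is inoperative=occurs, Fallback module failed=not → not all inputs occur → does not occur.
Autonomous vehicle fails to stop [OR]: Perception stack inoperative=not, Planning chain unavailable=not, Redundant channel down=not → no input occurs → does not occur.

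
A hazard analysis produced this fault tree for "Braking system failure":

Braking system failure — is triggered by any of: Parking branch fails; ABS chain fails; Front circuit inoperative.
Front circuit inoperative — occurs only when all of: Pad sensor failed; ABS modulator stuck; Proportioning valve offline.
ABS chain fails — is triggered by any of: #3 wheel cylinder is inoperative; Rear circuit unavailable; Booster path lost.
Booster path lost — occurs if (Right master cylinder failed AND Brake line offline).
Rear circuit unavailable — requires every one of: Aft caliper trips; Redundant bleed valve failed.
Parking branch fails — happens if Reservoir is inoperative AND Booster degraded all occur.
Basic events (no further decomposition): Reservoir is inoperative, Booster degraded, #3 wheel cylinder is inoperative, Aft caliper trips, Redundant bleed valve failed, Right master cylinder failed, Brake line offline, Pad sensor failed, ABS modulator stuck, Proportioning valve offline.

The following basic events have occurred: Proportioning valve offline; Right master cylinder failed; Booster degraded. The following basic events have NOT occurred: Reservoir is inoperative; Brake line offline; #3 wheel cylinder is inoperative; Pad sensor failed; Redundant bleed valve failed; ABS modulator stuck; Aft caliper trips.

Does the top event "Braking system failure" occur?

No

Parking branch fails [AND]: Reservoir is inoperative=not, Booster degraded=occurs → not all inputs occur → does not occur.
Rear circuit unavailable [AND]: Aft caliper trips=not, Redundant bleed valve failed=not → not all inputs occur → does not occur.
Booster path lost [AND]: Right master cylinder failed=occurs, Brake line offline=not → not all inputs occur → does not occur.
ABS chain fails [OR]: #3 wheel cylinder is inoperative=not, Rear circuit unavailable=not, Booster path lost=not → no input occurs → does not occur.
Front circuit inoperative [AND]: Pad sensor failed=not, ABS modulator stuck=not, Proportioning valve offline=occurs → not all inputs occur → does not occur.
Braking system failure [OR]: Parking branch fails=not, ABS chain fails=not, Front circuit inoperative=not → no input occurs → does not occur.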